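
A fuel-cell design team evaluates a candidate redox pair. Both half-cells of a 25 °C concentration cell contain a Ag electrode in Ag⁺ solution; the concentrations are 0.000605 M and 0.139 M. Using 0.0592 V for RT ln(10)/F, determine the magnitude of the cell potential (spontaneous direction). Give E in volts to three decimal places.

For a concentration cell E°cell = 0. The 0.139 M side is the cathode (reduction is favoured where [Ag⁺] is higher).
With n = 1, E = −(0.0592/1) log([Ag⁺]ₐₙ/[Ag⁺]꜀ₐₜ) = −(0.0592/1) log(0.000605/0.139) = −(0.0592/1)(-2.361) = +0.140 V.

+0.140 V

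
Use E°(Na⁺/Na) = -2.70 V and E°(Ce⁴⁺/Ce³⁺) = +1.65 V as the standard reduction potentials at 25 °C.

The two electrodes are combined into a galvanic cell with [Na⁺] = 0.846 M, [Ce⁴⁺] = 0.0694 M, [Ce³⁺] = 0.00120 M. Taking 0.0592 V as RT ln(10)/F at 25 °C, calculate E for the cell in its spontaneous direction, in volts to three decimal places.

Ce⁴⁺/Ce³⁺ is the cathode (higher E°), Na⁺/Na the anode: E°cell = +1.65 − (-2.70) = +4.35 V, n = 1.
Overall: Ce⁴⁺(aq) + Na(s) → Ce³⁺(aq) + Na⁺(aq)
Q = [Ce³⁺]·[Na⁺] / ([Ce⁴⁺]); log Q = -1.835.
E = E° − (0.0592/n) log Q = +4.35 − (0.0592/1)(-1.835) = +4.459 V.

+4.459 V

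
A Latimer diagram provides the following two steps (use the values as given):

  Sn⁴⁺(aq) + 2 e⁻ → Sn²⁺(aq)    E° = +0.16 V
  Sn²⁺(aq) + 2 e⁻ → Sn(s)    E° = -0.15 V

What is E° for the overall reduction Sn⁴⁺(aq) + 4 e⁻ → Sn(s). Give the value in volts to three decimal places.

Since ΔG° = −nFE° is additive over sequential reductions, n₃E°₃ = n₁E°₁ + n₂E°₂.
E°₃ = (2×+0.16 + 2×-0.15) / 4 = (+0.020) / 4 = +0.005 V.

+0.005 V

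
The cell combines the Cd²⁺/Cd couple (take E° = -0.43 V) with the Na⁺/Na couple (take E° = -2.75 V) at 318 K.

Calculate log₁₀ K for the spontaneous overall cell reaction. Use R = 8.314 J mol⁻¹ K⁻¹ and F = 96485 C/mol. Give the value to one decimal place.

73.5

Cathode: Cd²⁺/Cd; anode: Na⁺/Na. E°cell = (-0.43) − (-2.75) = +2.32 V, with n = 2.
ΔG° = −nFE° = −RT ln K, so ln K = nFE°/(RT) = (2)(96485)(+2.32) / ((8.314)(318)) = 169.333.
log₁₀ K = 169.333 / ln 10 = 73.5.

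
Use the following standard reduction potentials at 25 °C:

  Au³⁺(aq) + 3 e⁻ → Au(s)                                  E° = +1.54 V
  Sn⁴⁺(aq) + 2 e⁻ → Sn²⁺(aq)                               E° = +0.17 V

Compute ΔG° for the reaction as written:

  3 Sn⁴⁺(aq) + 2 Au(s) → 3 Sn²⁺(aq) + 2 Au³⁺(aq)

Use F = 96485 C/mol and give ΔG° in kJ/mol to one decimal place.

+793.1 kJ/mol

As written, Sn⁴⁺/Sn²⁺ is reduced (cathode) and Au³⁺/Au is oxidised (anode), so E°cell = (+0.17) − (+1.54) = -1.37 V.
Balancing electrons gives n = 6.
ΔG° = −nFE° = −(6)(96485)(-1.37) = 793,107 J = +793.1 kJ/mol.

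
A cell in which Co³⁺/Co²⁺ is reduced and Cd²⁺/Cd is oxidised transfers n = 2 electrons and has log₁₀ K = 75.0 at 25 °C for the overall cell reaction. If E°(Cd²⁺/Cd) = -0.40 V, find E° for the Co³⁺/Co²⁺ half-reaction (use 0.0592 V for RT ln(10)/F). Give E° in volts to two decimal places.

E°cell = (0.0592/n)·log K = (0.0592/2)(75.0) = +2.220 V.
Since Co³⁺/Co²⁺ is the cathode and Cd²⁺/Cd the anode, E°cell = E°(Co³⁺/Co²⁺) − E°(Cd²⁺/Cd).
So E°(Co³⁺/Co²⁺) = E°cell + E°(Cd²⁺/Cd) = +2.220 + (-0.40) = +1.82 V.

+1.82 V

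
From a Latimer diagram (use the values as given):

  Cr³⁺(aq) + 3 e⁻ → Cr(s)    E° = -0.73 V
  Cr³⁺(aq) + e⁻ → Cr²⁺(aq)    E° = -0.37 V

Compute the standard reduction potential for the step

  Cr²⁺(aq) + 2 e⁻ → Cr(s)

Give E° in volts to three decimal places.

Sequential free energies add, so n₃E°₃ = n₁E°₁ + n₂E°₂.
With n₃ = 3, and the known step contributing 1×(-0.37) V, the unknown satisfies 2·E° = 3×(-0.73) − 1×(-0.37) = -1.820.
E° = -1.820 / 2 = -0.910 V.

-0.910 V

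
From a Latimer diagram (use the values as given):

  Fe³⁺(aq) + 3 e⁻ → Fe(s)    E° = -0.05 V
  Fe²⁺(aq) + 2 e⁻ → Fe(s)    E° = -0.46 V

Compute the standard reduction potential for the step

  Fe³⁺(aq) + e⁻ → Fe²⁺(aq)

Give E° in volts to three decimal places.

+0.770 V

Sequential free energies add, so n₃E°₃ = n₁E°₁ + n₂E°₂.
With n₃ = 3, and the known step contributing 2×(-0.46) V, the unknown satisfies 1·E° = 3×(-0.05) − 2×(-0.46) = +0.770.
E° = +0.770 / 1 = +0.770 V.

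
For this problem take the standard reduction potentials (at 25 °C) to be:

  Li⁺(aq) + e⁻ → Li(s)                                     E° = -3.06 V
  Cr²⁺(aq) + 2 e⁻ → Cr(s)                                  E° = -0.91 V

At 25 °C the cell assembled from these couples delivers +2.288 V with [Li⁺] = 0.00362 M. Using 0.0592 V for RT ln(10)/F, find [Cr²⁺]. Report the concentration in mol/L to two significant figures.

Cr²⁺/Cr is the cathode, Li⁺/Li the anode: E°cell = +2.15 V, n = 2.
Overall reaction: Cr²⁺(aq) + 2 Li(s) → Cr(s) + 2 Li⁺(aq); Q = [Li⁺]^2/[Cr²⁺]^1.
From E = E° − (0.0592/n) log Q: log Q = (E° − E)·n/0.0592 = (+2.15 − (+2.288))·2/0.0592 = -4.6622.
So 1·log[Cr²⁺] = 2·log(0.00362) − log Q = -4.8826 − (-4.6622) = -0.2204; [Cr²⁺] = 10^(-0.2204) ≈ 0.60 M.

0.60 M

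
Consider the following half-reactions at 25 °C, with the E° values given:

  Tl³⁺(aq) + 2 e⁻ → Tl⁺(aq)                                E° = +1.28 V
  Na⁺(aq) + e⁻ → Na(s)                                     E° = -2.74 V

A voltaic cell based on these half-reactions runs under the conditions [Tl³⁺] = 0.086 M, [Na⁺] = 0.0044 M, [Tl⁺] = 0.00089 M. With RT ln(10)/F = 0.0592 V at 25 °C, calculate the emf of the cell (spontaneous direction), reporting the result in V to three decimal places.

+4.218 V

Tl³⁺/Tl⁺ is the cathode (higher E°), Na⁺/Na the anode: E°cell = +1.28 − (-2.74) = +4.02 V, n = 2.
Overall: Tl³⁺(aq) + 2 Na(s) → Tl⁺(aq) + 2 Na⁺(aq)
Q = [Tl⁺]·[Na⁺]^2 / ([Tl³⁺]); log Q = -6.698.
E = E° − (0.0592/n) log Q = +4.02 − (0.0592/2)(-6.698) = +4.218 V.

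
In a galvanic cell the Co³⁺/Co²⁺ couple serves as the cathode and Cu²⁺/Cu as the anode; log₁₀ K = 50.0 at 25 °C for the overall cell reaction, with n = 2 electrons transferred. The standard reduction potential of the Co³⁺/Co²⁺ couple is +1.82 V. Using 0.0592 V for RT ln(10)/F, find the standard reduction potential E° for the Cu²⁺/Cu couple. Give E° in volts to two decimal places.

+0.34 V

E°cell = (0.0592/n)·log K = (0.0592/2)(50.0) = +1.480 V.
Since Co³⁺/Co²⁺ is the cathode and Cu²⁺/Cu the anode, E°cell = E°(Co³⁺/Co²⁺) − E°(Cu²⁺/Cu).
So E°(Cu²⁺/Cu) = E°(Co³⁺/Co²⁺) − E°cell = (+1.82) − (+1.480) = +0.34 V.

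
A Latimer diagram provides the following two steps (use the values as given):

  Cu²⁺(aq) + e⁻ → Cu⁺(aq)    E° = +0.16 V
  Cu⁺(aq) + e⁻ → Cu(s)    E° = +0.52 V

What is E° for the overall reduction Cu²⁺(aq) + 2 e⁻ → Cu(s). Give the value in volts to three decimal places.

Since ΔG° = −nFE° is additive over sequential reductions, n₃E°₃ = n₁E°₁ + n₂E°₂.
E°₃ = (1×+0.16 + 1×+0.52) / 2 = (+0.680) / 2 = +0.340 V.

+0.340 V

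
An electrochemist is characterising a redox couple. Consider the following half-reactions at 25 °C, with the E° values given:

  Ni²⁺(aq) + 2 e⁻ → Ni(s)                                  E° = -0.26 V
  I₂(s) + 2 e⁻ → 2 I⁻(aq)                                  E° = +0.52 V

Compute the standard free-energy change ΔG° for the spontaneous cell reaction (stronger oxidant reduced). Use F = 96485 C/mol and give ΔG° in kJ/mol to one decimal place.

-150.5 kJ/mol

I₂/I⁻ (E° = +0.52 V) is the cathode; Ni²⁺/Ni (E° = -0.26 V) is the anode, so E°cell = +0.78 V.
Balancing electrons gives n = 2 (lcm of 2 and 2).
ΔG° = −nFE° = −(2)(96485)(+0.78) = -150,517 J = -150.5 kJ/mol.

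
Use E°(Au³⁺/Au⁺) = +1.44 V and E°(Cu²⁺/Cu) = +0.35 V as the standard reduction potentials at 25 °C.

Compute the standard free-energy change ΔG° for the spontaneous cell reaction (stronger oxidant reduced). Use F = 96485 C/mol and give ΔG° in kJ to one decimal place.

Au³⁺/Au⁺ (E° = +1.44 V) is the cathode; Cu²⁺/Cu (E° = +0.35 V) is the anode, so E°cell = +1.09 V.
Balancing electrons gives n = 2 (lcm of 2 and 2).
ΔG° = −nFE° = −(2)(96485)(+1.09) = -210,337 J = -210.3 kJ.

-210.3 kJ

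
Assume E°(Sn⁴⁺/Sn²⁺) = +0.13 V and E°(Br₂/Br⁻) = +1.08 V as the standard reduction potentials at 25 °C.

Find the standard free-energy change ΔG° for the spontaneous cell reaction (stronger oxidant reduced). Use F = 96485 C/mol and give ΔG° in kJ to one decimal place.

Br₂/Br⁻ (E° = +1.08 V) is the cathode; Sn⁴⁺/Sn²⁺ (E° = +0.13 V) is the anode, so E°cell = +0.95 V.
Balancing electrons gives n = 2 (lcm of 2 and 2).
ΔG° = −nFE° = −(2)(96485)(+0.95) = -183,322 J = -183.3 kJ.

-183.3 kJ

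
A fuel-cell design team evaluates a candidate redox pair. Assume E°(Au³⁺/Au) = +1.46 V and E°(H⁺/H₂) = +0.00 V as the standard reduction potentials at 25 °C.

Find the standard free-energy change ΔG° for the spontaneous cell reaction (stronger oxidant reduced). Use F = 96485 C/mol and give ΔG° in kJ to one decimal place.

-845.2 kJ

Au³⁺/Au (E° = +1.46 V) is the cathode; H⁺/H₂ (E° = +0.00 V) is the anode, so E°cell = +1.46 V.
Balancing electrons gives n = 6 (lcm of 3 and 2).
ΔG° = −nFE° = −(6)(96485)(+1.46) = -845,209 J = -845.2 kJ.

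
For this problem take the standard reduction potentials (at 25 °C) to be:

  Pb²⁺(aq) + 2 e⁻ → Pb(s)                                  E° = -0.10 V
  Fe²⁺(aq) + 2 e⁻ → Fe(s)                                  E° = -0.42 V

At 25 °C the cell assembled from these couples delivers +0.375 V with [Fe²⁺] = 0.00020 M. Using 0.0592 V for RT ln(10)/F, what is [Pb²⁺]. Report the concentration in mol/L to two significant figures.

0.014 M

Pb²⁺/Pb is the cathode, Fe²⁺/Fe the anode: E°cell = +0.32 V, n = 2.
Overall reaction: Pb²⁺(aq) + Fe(s) → Pb(s) + Fe²⁺(aq); Q = [Fe²⁺]^1/[Pb²⁺]^1.
From E = E° − (0.0592/n) log Q: log Q = (E° − E)·n/0.0592 = (+0.32 − (+0.375))·2/0.0592 = -1.8581.
So 1·log[Pb²⁺] = 1·log(0.0002) − log Q = -3.6990 − (-1.8581) = -1.8409; [Pb²⁺] = 10^(-1.8409) ≈ 0.014 M.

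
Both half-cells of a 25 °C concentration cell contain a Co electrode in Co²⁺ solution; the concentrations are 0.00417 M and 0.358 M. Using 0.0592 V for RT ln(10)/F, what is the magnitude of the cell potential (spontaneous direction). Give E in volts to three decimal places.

+0.057 V

For a concentration cell E°cell = 0. The 0.358 M side is the cathode (reduction is favoured where [Co²⁺] is higher).
With n = 2, E = −(0.0592/2) log([Co²⁺]ₐₙ/[Co²⁺]꜀ₐₜ) = −(0.0592/2) log(0.00417/0.358) = −(0.0592/2)(-1.934) = +0.057 V.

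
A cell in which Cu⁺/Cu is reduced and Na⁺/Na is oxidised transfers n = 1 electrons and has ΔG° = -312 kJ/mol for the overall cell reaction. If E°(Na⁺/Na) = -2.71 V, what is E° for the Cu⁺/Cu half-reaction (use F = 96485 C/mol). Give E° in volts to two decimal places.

+0.52 V

E°cell = −ΔG°/(nF) = −(-312×10³)/((1)(96485)) = +3.234 V.
Since Cu⁺/Cu is the cathode and Na⁺/Na the anode, E°cell = E°(Cu⁺/Cu) − E°(Na⁺/Na).
So E°(Cu⁺/Cu) = E°cell + E°(Na⁺/Na) = +3.234 + (-2.71) = +0.52 V.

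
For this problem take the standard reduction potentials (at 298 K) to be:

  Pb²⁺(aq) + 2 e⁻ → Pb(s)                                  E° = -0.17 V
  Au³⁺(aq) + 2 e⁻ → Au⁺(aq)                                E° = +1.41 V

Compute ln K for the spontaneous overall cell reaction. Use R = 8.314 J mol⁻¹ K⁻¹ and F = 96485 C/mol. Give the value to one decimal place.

123.1

Cathode: Au³⁺/Au⁺; anode: Pb²⁺/Pb. E°cell = (+1.41) − (-0.17) = +1.58 V, with n = 2.
ΔG° = −nFE° = −RT ln K, so ln K = nFE°/(RT) = (2)(96485)(+1.58) / ((8.314)(298)) = 123.061.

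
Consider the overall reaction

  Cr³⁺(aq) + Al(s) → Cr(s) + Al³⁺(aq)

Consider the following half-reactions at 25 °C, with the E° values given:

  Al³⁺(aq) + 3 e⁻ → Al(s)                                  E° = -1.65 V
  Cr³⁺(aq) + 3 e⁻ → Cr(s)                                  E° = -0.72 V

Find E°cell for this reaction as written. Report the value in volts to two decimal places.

+0.93 V

The Cr³⁺/Cr couple has the higher reduction potential, so it is the cathode; Al³⁺/Al is oxidised at the anode.
E°cell = E°(cathode) − E°(anode) = (-0.72) − (-1.65) = +0.93 V.
Since E°cell > 0, the reaction is spontaneous under standard conditions.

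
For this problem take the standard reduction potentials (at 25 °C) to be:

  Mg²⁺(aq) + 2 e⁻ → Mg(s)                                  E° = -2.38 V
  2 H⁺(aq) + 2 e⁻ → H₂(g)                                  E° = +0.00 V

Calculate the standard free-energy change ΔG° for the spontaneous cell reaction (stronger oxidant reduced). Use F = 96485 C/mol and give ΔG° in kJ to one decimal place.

H⁺/H₂ (E° = +0.00 V) is the cathode; Mg²⁺/Mg (E° = -2.38 V) is the anode, so E°cell = +2.38 V.
Balancing electrons gives n = 2 (lcm of 2 and 2).
ΔG° = −nFE° = −(2)(96485)(+2.38) = -459,269 J = -459.3 kJ.

-459.3 kJ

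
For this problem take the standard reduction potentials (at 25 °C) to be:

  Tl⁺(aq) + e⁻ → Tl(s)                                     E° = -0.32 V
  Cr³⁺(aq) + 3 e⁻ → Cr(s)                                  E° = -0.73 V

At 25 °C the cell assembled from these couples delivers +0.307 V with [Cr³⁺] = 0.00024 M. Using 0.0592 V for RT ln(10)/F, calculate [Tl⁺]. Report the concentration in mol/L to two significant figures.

Tl⁺/Tl is the cathode, Cr³⁺/Cr the anode: E°cell = +0.41 V, n = 3.
Overall reaction: 3 Tl⁺(aq) + Cr(s) → 3 Tl(s) + Cr³⁺(aq); Q = [Cr³⁺]^1/[Tl⁺]^3.
From E = E° − (0.0592/n) log Q: log Q = (E° − E)·n/0.0592 = (+0.41 − (+0.307))·3/0.0592 = 5.2196.
So 3·log[Tl⁺] = 1·log(0.00024) − log Q = -3.6198 − (5.2196) = -8.8394; log[Tl⁺] = -8.8394 / 3 = -2.9465; [Tl⁺] = 10^(-2.9465) ≈ 0.0011 M.

0.0011 M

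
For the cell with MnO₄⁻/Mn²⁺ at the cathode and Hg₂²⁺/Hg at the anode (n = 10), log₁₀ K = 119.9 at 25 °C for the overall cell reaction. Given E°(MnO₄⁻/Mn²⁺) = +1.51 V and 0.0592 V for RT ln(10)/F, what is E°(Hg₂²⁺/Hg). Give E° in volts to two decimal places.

+0.80 V

E°cell = (0.0592/n)·log K = (0.0592/10)(119.9) = +0.710 V.
Since MnO₄⁻/Mn²⁺ is the cathode and Hg₂²⁺/Hg the anode, E°cell = E°(MnO₄⁻/Mn²⁺) − E°(Hg₂²⁺/Hg).
So E°(Hg₂²⁺/Hg) = E°(MnO₄⁻/Mn²⁺) − E°cell = (+1.51) − (+0.710) = +0.80 V.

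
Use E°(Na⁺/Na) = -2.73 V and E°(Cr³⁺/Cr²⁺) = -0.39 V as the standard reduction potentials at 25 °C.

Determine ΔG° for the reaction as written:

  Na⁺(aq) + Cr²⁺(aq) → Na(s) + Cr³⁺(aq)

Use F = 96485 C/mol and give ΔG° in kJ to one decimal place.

As written, Na⁺/Na is reduced (cathode) and Cr³⁺/Cr²⁺ is oxidised (anode), so E°cell = (-2.73) − (-0.39) = -2.34 V.
Balancing electrons gives n = 1.
ΔG° = −nFE° = −(1)(96485)(-2.34) = 225,775 J = +225.8 kJ.

+225.8 kJ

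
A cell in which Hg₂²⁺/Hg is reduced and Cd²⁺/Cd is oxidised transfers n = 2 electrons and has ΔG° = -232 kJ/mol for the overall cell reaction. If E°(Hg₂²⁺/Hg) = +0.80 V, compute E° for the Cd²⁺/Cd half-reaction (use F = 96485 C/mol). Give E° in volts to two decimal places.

E°cell = −ΔG°/(nF) = −(-232×10³)/((2)(96485)) = +1.202 V.
Since Hg₂²⁺/Hg is the cathode and Cd²⁺/Cd the anode, E°cell = E°(Hg₂²⁺/Hg) − E°(Cd²⁺/Cd).
So E°(Cd²⁺/Cd) = E°(Hg₂²⁺/Hg) − E°cell = (+0.80) − (+1.202) = -0.40 V.

-0.40 V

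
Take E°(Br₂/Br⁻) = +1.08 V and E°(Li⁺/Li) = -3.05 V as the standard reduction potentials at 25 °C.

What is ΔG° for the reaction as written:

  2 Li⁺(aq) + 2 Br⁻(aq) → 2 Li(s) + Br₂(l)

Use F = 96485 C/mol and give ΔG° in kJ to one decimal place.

As written, Li⁺/Li is reduced (cathode) and Br₂/Br⁻ is oxidised (anode), so E°cell = (-3.05) − (+1.08) = -4.13 V.
Balancing electrons gives n = 2.
ΔG° = −nFE° = −(2)(96485)(-4.13) = 796,966 J = +797.0 kJ.

+797.0 kJ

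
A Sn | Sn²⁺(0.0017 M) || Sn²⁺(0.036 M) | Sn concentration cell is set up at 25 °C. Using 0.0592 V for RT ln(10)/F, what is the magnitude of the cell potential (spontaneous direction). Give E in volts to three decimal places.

+0.039 V

For a concentration cell E°cell = 0. The 0.036 M side is the cathode (reduction is favoured where [Sn²⁺] is higher).
With n = 2, E = −(0.0592/2) log([Sn²⁺]ₐₙ/[Sn²⁺]꜀ₐₜ) = −(0.0592/2) log(0.0017/0.036) = −(0.0592/2)(-1.326) = +0.039 V.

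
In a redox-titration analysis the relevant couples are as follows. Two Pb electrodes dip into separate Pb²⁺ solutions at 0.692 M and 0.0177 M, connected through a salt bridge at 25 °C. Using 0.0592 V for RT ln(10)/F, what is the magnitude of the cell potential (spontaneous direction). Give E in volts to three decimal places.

+0.047 V

For a concentration cell E°cell = 0. The 0.692 M side is the cathode (reduction is favoured where [Pb²⁺] is higher).
With n = 2, E = −(0.0592/2) log([Pb²⁺]ₐₙ/[Pb²⁺]꜀ₐₜ) = −(0.0592/2) log(0.0177/0.692) = −(0.0592/2)(-1.592) = +0.047 V.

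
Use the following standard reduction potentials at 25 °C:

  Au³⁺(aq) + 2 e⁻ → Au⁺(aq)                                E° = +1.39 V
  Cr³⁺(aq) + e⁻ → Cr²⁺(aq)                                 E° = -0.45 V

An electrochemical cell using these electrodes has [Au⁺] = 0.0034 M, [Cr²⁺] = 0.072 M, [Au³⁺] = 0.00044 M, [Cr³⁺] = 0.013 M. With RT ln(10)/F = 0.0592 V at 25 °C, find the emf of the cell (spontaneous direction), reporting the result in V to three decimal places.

Au³⁺/Au⁺ is the cathode (higher E°), Cr³⁺/Cr²⁺ the anode: E°cell = +1.39 − (-0.45) = +1.84 V, n = 2.
Overall: Au³⁺(aq) + 2 Cr²⁺(aq) → Au⁺(aq) + 2 Cr³⁺(aq)
Q = [Au⁺]·[Cr³⁺]^2 / ([Au³⁺]·[Cr²⁺]^2); log Q = -0.599.
E = E° − (0.0592/n) log Q = +1.84 − (0.0592/2)(-0.599) = +1.858 V.

+1.858 V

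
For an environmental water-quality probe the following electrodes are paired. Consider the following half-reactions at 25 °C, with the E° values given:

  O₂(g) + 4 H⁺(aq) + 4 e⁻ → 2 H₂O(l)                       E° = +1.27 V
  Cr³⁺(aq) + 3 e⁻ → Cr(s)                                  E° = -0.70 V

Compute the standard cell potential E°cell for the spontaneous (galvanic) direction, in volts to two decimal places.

The O₂/H₂O couple has the higher reduction potential, so it is the cathode; Cr³⁺/Cr is oxidised at the anode.
E°cell = E°(cathode) − E°(anode) = (+1.27) − (-0.70) = +1.97 V.

+1.97 V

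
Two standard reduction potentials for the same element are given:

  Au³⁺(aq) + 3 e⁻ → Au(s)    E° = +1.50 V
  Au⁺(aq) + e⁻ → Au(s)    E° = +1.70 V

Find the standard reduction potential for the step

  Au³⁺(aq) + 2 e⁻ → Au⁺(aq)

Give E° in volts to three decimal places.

Sequential free energies add, so n₃E°₃ = n₁E°₁ + n₂E°₂.
With n₃ = 3, and the known step contributing 1×(+1.70) V, the unknown satisfies 2·E° = 3×(+1.50) − 1×(+1.70) = +2.800.
E° = +2.800 / 2 = +1.400 V.

+1.400 V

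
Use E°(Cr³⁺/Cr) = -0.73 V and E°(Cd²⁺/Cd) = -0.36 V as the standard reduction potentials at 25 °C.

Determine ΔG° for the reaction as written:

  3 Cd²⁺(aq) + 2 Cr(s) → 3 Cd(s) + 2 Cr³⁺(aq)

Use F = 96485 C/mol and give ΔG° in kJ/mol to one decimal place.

As written, Cd²⁺/Cd is reduced (cathode) and Cr³⁺/Cr is oxidised (anode), so E°cell = (-0.36) − (-0.73) = +0.37 V.
Balancing electrons gives n = 6.
ΔG° = −nFE° = −(6)(96485)(+0.37) = -214,197 J = -214.2 kJ/mol.

-214.2 kJ/mol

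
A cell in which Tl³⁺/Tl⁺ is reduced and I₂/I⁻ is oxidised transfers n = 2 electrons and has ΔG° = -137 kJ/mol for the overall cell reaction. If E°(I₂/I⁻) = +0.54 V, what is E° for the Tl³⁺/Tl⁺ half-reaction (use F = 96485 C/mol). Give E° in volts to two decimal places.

E°cell = −ΔG°/(nF) = −(-137×10³)/((2)(96485)) = +0.710 V.
Since Tl³⁺/Tl⁺ is the cathode and I₂/I⁻ the anode, E°cell = E°(Tl³⁺/Tl⁺) − E°(I₂/I⁻).
So E°(Tl³⁺/Tl⁺) = E°cell + E°(I₂/I⁻) = +0.710 + (+0.54) = +1.25 V.

+1.25 V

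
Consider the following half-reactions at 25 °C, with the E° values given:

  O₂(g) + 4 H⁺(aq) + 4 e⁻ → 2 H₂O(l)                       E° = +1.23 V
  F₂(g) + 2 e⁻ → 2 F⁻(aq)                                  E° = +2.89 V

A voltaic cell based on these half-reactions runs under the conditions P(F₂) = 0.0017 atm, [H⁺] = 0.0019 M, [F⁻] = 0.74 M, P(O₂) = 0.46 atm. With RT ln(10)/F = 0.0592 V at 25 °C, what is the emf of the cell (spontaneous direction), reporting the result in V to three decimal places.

+1.752 V

F₂/F⁻ is the cathode (higher E°), O₂/H₂O the anode: E°cell = +2.89 − (+1.23) = +1.66 V, n = 4.
Overall: 2 F₂(g) + 2 H₂O(l) → 4 F⁻(aq) + O₂(g) + 4 H⁺(aq)
Q = [F⁻]^4·P(O₂)·[H⁺]^4 / (P(F₂)^2); log Q = -6.206.
E = E° − (0.0592/n) log Q = +1.66 − (0.0592/4)(-6.206) = +1.752 V.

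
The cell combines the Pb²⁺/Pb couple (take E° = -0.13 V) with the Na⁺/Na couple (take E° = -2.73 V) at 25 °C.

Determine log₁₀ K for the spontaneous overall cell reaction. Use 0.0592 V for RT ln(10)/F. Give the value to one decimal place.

87.8

Cathode: Pb²⁺/Pb; anode: Na⁺/Na. E°cell = +2.60 V, n = 2.
log K = nE°cell / 0.0592 = (2)(+2.60) / 0.0592 = 87.8.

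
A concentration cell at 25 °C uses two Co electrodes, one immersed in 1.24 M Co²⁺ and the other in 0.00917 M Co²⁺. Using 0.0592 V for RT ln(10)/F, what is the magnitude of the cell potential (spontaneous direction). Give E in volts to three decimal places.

+0.063 V

For a concentration cell E°cell = 0. The 1.24 M side is the cathode (reduction is favoured where [Co²⁺] is higher).
With n = 2, E = −(0.0592/2) log([Co²⁺]ₐₙ/[Co²⁺]꜀ₐₜ) = −(0.0592/2) log(0.00917/1.24) = −(0.0592/2)(-2.131) = +0.063 V.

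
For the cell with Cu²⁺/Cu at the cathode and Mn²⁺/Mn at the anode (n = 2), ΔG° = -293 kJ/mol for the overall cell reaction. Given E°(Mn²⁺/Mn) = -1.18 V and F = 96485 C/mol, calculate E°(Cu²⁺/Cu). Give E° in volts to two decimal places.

+0.34 V

E°cell = −ΔG°/(nF) = −(-293×10³)/((2)(96485)) = +1.518 V.
Since Cu²⁺/Cu is the cathode and Mn²⁺/Mn the anode, E°cell = E°(Cu²⁺/Cu) − E°(Mn²⁺/Mn).
So E°(Cu²⁺/Cu) = E°cell + E°(Mn²⁺/Mn) = +1.518 + (-1.18) = +0.34 V.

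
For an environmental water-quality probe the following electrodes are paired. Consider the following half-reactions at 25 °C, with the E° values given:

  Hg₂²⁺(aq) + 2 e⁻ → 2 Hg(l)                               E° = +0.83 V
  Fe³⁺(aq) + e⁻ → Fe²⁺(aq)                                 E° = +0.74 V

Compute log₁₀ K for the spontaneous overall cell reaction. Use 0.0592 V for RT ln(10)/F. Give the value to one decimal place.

3.0

Cathode: Hg₂²⁺/Hg; anode: Fe³⁺/Fe²⁺. E°cell = +0.09 V, n = 2.
log K = nE°cell / 0.0592 = (2)(+0.09) / 0.0592 = 3.0.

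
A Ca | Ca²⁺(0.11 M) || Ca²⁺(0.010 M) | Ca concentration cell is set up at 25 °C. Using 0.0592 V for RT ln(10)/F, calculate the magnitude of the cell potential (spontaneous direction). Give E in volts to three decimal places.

For a concentration cell E°cell = 0. The 0.11 M side is the cathode (reduction is favoured where [Ca²⁺] is higher).
With n = 2, E = −(0.0592/2) log([Ca²⁺]ₐₙ/[Ca²⁺]꜀ₐₜ) = −(0.0592/2) log(0.01/0.11) = −(0.0592/2)(-1.041) = +0.031 V.

+0.031 V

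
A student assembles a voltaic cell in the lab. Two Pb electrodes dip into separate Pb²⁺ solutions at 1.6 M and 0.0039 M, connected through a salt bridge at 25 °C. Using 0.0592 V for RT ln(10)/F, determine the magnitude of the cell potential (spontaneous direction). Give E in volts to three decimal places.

+0.077 V

For a concentration cell E°cell = 0. The 1.6 M side is the cathode (reduction is favoured where [Pb²⁺] is higher).
With n = 2, E = −(0.0592/2) log([Pb²⁺]ₐₙ/[Pb²⁺]꜀ₐₜ) = −(0.0592/2) log(0.0039/1.6) = −(0.0592/2)(-2.613) = +0.077 V.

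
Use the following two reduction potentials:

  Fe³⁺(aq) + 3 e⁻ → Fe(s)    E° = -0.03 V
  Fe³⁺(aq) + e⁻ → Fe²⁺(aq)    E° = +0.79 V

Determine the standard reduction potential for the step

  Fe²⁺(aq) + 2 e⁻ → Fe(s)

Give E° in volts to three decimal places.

Sequential free energies add, so n₃E°₃ = n₁E°₁ + n₂E°₂.
With n₃ = 3, and the known step contributing 1×(+0.79) V, the unknown satisfies 2·E° = 3×(-0.03) − 1×(+0.79) = -0.880.
E° = -0.880 / 2 = -0.440 V.

-0.440 V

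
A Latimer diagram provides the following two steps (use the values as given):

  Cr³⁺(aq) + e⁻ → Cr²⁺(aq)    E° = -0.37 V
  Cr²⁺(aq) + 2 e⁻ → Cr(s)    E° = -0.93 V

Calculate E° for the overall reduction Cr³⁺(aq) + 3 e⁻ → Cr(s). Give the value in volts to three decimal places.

Since ΔG° = −nFE° is additive over sequential reductions, n₃E°₃ = n₁E°₁ + n₂E°₂.
E°₃ = (1×-0.37 + 2×-0.93) / 3 = (-2.230) / 3 = -0.743 V.
Simply averaging or adding the two E° values would be wrong; the electron-weighted sum is required.

-0.743 V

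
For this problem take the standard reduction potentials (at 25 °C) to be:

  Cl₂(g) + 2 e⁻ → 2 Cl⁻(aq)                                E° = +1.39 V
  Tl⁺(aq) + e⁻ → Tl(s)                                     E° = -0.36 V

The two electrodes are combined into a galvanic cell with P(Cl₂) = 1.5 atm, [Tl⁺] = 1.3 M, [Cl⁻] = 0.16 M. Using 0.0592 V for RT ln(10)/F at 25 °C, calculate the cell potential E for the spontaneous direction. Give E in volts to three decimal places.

Cl₂/Cl⁻ is the cathode (higher E°), Tl⁺/Tl the anode: E°cell = +1.39 − (-0.36) = +1.75 V, n = 2.
Overall: Cl₂(g) + 2 Tl(s) → 2 Cl⁻(aq) + 2 Tl⁺(aq)
Q = [Cl⁻]^2·[Tl⁺]^2 / (P(Cl₂)); log Q = -1.540.
E = E° − (0.0592/n) log Q = +1.75 − (0.0592/2)(-1.540) = +1.796 V.

+1.796 V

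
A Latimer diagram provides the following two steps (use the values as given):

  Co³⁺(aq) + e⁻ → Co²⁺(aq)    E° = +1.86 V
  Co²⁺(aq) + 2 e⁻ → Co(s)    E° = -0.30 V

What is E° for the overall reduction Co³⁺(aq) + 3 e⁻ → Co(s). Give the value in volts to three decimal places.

Standard free energies of sequential steps add: ΔG°₃ = ΔG°₁ + ΔG°₂, so n₃E°₃ = n₁E°₁ + n₂E°₂.
E°₃ = (1×+1.86 + 2×-0.30) / 3 = (+1.260) / 3 = +0.420 V.
Simply averaging or adding the two E° values would be wrong; the electron-weighted sum is required.

+0.420 V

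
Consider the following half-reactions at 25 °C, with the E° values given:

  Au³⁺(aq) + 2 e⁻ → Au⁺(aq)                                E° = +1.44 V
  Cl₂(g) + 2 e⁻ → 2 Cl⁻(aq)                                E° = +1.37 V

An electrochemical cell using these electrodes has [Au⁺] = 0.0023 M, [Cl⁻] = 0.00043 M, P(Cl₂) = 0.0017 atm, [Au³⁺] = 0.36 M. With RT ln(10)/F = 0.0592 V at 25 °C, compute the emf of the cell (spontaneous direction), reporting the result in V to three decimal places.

+0.018 V

Au³⁺/Au⁺ is the cathode (higher E°), Cl₂/Cl⁻ the anode: E°cell = +1.44 − (+1.37) = +0.07 V, n = 2.
Overall: Au³⁺(aq) + 2 Cl⁻(aq) → Au⁺(aq) + Cl₂(g)
Q = [Au⁺]·P(Cl₂) / ([Au³⁺]·[Cl⁻]^2); log Q = 1.769.
E = E° − (0.0592/n) log Q = +0.07 − (0.0592/2)(1.769) = +0.018 V.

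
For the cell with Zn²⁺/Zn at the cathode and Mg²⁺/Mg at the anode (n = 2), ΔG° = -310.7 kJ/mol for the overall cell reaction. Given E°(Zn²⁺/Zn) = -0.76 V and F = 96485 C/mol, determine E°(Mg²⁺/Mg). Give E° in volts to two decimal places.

-2.37 V

E°cell = −ΔG°/(nF) = −(-310.7×10³)/((2)(96485)) = +1.610 V.
Since Zn²⁺/Zn is the cathode and Mg²⁺/Mg the anode, E°cell = E°(Zn²⁺/Zn) − E°(Mg²⁺/Mg).
So E°(Mg²⁺/Mg) = E°(Zn²⁺/Zn) − E°cell = (-0.76) − (+1.610) = -2.37 V.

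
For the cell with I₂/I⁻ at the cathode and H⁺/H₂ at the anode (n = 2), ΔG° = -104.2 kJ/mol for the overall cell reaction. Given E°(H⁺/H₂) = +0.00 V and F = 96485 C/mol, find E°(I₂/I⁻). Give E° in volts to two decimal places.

E°cell = −ΔG°/(nF) = −(-104.2×10³)/((2)(96485)) = +0.540 V.
Since I₂/I⁻ is the cathode and H⁺/H₂ the anode, E°cell = E°(I₂/I⁻) − E°(H⁺/H₂).
So E°(I₂/I⁻) = E°cell + E°(H⁺/H₂) = +0.540 + (+0.00) = +0.54 V.

+0.54 V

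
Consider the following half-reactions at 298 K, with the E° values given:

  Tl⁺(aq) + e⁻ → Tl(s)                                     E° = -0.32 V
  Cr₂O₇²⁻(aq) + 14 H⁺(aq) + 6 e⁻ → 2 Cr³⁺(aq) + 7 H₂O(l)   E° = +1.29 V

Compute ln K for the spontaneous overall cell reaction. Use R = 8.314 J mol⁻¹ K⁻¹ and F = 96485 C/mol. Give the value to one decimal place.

Cathode: Cr₂O₇²⁻/Cr³⁺; anode: Tl⁺/Tl. E°cell = (+1.29) − (-0.32) = +1.61 V, with n = 6.
ΔG° = −nFE° = −RT ln K, so ln K = nFE°/(RT) = (6)(96485)(+1.61) / ((8.314)(298)) = 376.193.

376.2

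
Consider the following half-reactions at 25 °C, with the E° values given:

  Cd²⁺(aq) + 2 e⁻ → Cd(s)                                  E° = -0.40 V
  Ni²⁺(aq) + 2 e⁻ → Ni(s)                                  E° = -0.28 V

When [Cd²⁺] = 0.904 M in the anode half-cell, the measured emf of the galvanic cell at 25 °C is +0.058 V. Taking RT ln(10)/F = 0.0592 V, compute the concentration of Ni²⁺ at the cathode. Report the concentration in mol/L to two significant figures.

Ni²⁺/Ni is the cathode, Cd²⁺/Cd the anode: E°cell = +0.12 V, n = 2.
Overall reaction: Ni²⁺(aq) + Cd(s) → Ni(s) + Cd²⁺(aq); Q = [Cd²⁺]^1/[Ni²⁺]^1.
From E = E° − (0.0592/n) log Q: log Q = (E° − E)·n/0.0592 = (+0.12 − (+0.058))·2/0.0592 = 2.0946.
So 1·log[Ni²⁺] = 1·log(0.904) − log Q = -0.0438 − (2.0946) = -2.1384; [Ni²⁺] = 10^(-2.1384) ≈ 0.0073 M.

0.0073 M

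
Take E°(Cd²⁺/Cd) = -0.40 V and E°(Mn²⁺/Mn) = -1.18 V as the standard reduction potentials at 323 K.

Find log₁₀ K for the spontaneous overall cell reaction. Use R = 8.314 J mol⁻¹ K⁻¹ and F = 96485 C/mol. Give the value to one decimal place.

Cathode: Cd²⁺/Cd; anode: Mn²⁺/Mn. E°cell = (-0.40) − (-1.18) = +0.78 V, with n = 2.
ΔG° = −nFE° = −RT ln K, so ln K = nFE°/(RT) = (2)(96485)(+0.78) / ((8.314)(323)) = 56.050.
log₁₀ K = 56.050 / ln 10 = 24.3.

24.3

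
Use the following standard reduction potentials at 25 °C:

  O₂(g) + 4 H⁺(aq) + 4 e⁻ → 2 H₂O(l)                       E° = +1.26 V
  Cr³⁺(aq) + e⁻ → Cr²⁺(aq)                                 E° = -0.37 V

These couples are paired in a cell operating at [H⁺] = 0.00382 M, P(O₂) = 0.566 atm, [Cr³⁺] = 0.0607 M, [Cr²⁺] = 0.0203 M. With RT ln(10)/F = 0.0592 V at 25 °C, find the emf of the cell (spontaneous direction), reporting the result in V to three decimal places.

+1.455 V

O₂/H₂O is the cathode (higher E°), Cr³⁺/Cr²⁺ the anode: E°cell = +1.26 − (-0.37) = +1.63 V, n = 4.
Overall: O₂(g) + 4 H⁺(aq) + 4 Cr²⁺(aq) → 2 H₂O(l) + 4 Cr³⁺(aq)
Q = [Cr³⁺]^4 / (P(O₂)·[H⁺]^4·[Cr²⁺]^4); log Q = 11.822.
E = E° − (0.0592/n) log Q = +1.63 − (0.0592/4)(11.822) = +1.455 V.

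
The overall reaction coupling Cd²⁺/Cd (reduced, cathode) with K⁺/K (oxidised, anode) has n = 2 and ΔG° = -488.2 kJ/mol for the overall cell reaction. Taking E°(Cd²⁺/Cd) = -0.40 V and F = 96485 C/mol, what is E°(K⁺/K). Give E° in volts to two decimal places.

-2.93 V

E°cell = −ΔG°/(nF) = −(-488.2×10³)/((2)(96485)) = +2.530 V.
Since Cd²⁺/Cd is the cathode and K⁺/K the anode, E°cell = E°(Cd²⁺/Cd) − E°(K⁺/K).
So E°(K⁺/K) = E°(Cd²⁺/Cd) − E°cell = (-0.40) − (+2.530) = -2.93 V.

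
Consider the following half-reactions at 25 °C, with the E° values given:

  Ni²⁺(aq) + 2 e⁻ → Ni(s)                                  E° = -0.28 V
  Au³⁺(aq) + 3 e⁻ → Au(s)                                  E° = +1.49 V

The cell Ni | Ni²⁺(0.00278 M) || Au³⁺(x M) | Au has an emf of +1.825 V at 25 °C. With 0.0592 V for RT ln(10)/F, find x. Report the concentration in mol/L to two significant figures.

Au³⁺/Au is the cathode, Ni²⁺/Ni the anode: E°cell = +1.77 V, n = 6.
Overall reaction: 2 Au³⁺(aq) + 3 Ni(s) → 2 Au(s) + 3 Ni²⁺(aq); Q = [Ni²⁺]^3/[Au³⁺]^2.
From E = E° − (0.0592/n) log Q: log Q = (E° − E)·n/0.0592 = (+1.77 − (+1.825))·6/0.0592 = -5.5743.
So 2·log[Au³⁺] = 3·log(0.00278) − log Q = -7.6679 − (-5.5743) = -2.0936; log[Au³⁺] = -2.0936 / 2 = -1.0468; [Au³⁺] = 10^(-1.0468) ≈ 0.090 M.

0.090 M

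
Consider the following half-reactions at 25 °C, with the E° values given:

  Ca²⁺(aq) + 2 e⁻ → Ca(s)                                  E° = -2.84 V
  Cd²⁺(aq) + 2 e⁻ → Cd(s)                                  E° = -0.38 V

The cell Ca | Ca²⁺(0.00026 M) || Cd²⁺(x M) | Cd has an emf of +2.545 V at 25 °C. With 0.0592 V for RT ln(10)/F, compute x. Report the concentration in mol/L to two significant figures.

Cd²⁺/Cd is the cathode, Ca²⁺/Ca the anode: E°cell = +2.46 V, n = 2.
Overall reaction: Cd²⁺(aq) + Ca(s) → Cd(s) + Ca²⁺(aq); Q = [Ca²⁺]^1/[Cd²⁺]^1.
From E = E° − (0.0592/n) log Q: log Q = (E° − E)·n/0.0592 = (+2.46 − (+2.545))·2/0.0592 = -2.8716.
So 1·log[Cd²⁺] = 1·log(0.00026) − log Q = -3.5850 − (-2.8716) = -0.7134; [Cd²⁺] = 10^(-0.7134) ≈ 0.19 M.

0.19 M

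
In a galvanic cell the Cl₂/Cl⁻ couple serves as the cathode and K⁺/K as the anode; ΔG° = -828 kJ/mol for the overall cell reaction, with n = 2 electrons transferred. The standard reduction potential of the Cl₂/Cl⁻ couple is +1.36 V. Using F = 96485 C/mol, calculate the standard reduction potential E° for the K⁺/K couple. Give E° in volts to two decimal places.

-2.93 V

E°cell = −ΔG°/(nF) = −(-828×10³)/((2)(96485)) = +4.291 V.
Since Cl₂/Cl⁻ is the cathode and K⁺/K the anode, E°cell = E°(Cl₂/Cl⁻) − E°(K⁺/K).
So E°(K⁺/K) = E°(Cl₂/Cl⁻) − E°cell = (+1.36) − (+4.291) = -2.93 V.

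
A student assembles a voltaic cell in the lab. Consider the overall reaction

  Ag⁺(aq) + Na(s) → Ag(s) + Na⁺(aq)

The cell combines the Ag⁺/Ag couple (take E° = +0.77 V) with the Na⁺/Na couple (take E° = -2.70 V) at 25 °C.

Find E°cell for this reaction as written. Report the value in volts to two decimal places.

+3.47 V

The Ag⁺/Ag couple has the higher reduction potential, so it is the cathode; Na⁺/Na is oxidised at the anode.
E°cell = E°(cathode) − E°(anode) = (+0.77) − (-2.70) = +3.47 V.
Since E°cell > 0, the reaction is spontaneous under standard conditions.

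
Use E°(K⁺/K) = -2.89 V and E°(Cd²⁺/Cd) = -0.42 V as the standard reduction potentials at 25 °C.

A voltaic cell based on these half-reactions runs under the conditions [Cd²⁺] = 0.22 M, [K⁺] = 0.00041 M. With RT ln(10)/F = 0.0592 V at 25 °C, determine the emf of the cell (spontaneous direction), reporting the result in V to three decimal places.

+2.651 V

Cd²⁺/Cd is the cathode (higher E°), K⁺/K the anode: E°cell = -0.42 − (-2.89) = +2.47 V, n = 2.
Overall: Cd²⁺(aq) + 2 K(s) → Cd(s) + 2 K⁺(aq)
Q = [K⁺]^2 / ([Cd²⁺]); log Q = -6.117.
E = E° − (0.0592/n) log Q = +2.47 − (0.0592/2)(-6.117) = +2.651 V.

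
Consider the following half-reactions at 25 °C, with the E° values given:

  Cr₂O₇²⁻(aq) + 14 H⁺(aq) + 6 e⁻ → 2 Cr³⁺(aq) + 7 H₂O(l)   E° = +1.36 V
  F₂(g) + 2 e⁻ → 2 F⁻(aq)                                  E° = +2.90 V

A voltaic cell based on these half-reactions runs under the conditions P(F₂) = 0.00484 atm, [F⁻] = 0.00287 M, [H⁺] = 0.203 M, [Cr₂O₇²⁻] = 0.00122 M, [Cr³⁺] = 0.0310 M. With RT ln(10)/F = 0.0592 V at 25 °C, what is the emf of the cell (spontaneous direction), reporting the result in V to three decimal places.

F₂/F⁻ is the cathode (higher E°), Cr₂O₇²⁻/Cr³⁺ the anode: E°cell = +2.90 − (+1.36) = +1.54 V, n = 6.
Overall: 3 F₂(g) + 2 Cr³⁺(aq) + 7 H₂O(l) → 6 F⁻(aq) + Cr₂O₇²⁻(aq) + 14 H⁺(aq)
Q = [F⁻]^6·[Cr₂O₇²⁻]·[H⁺]^14 / (P(F₂)^3·[Cr³⁺]^2); log Q = -17.899.
E = E° − (0.0592/n) log Q = +1.54 − (0.0592/6)(-17.899) = +1.717 V.

+1.717 V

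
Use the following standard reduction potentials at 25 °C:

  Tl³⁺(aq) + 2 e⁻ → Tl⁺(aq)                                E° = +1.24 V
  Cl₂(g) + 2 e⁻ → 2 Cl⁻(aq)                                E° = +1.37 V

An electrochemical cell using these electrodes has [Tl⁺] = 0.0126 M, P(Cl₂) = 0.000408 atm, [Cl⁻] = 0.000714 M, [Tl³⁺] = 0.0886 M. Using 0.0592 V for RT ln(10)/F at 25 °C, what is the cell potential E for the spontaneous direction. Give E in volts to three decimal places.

+0.191 V

Cl₂/Cl⁻ is the cathode (higher E°), Tl³⁺/Tl⁺ the anode: E°cell = +1.37 − (+1.24) = +0.13 V, n = 2.
Overall: Cl₂(g) + Tl⁺(aq) → 2 Cl⁻(aq) + Tl³⁺(aq)
Q = [Cl⁻]^2·[Tl³⁺] / (P(Cl₂)·[Tl⁺]); log Q = -2.056.
E = E° − (0.0592/n) log Q = +0.13 − (0.0592/2)(-2.056) = +0.191 V.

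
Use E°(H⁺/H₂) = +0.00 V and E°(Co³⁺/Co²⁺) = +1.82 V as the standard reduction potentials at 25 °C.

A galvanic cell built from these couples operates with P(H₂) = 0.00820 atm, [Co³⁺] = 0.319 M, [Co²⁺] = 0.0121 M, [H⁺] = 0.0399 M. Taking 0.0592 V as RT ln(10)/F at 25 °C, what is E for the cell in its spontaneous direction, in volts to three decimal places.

+1.925 V

Co³⁺/Co²⁺ is the cathode (higher E°), H⁺/H₂ the anode: E°cell = +1.82 − (+0.00) = +1.82 V, n = 2.
Overall: 2 Co³⁺(aq) + H₂(g) → 2 Co²⁺(aq) + 2 H⁺(aq)
Q = [Co²⁺]^2·[H⁺]^2 / ([Co³⁺]^2·P(H₂)); log Q = -3.554.
E = E° − (0.0592/n) log Q = +1.82 − (0.0592/2)(-3.554) = +1.925 V.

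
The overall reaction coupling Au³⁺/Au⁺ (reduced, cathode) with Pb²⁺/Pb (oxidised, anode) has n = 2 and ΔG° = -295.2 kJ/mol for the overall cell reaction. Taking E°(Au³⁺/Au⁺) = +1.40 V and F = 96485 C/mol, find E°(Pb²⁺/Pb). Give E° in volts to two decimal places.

-0.13 V

E°cell = −ΔG°/(nF) = −(-295.2×10³)/((2)(96485)) = +1.530 V.
Since Au³⁺/Au⁺ is the cathode and Pb²⁺/Pb the anode, E°cell = E°(Au³⁺/Au⁺) − E°(Pb²⁺/Pb).
So E°(Pb²⁺/Pb) = E°(Au³⁺/Au⁺) − E°cell = (+1.40) − (+1.530) = -0.13 V.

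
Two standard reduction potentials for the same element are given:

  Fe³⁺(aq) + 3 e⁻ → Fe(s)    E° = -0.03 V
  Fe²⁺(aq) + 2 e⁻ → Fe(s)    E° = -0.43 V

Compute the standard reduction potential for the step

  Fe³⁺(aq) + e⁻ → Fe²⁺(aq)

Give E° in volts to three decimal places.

Sequential free energies add, so n₃E°₃ = n₁E°₁ + n₂E°₂.
With n₃ = 3, and the known step contributing 2×(-0.43) V, the unknown satisfies 1·E° = 3×(-0.03) − 2×(-0.43) = +0.770.
E° = +0.770 / 1 = +0.770 V.

+0.770 V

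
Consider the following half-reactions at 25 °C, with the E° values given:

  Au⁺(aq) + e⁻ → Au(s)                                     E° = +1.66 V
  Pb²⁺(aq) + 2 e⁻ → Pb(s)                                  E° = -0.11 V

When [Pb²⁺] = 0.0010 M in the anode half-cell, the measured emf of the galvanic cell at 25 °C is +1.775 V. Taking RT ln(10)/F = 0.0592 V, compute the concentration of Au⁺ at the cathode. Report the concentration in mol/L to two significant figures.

Au⁺/Au is the cathode, Pb²⁺/Pb the anode: E°cell = +1.77 V, n = 2.
Overall reaction: 2 Au⁺(aq) + Pb(s) → 2 Au(s) + Pb²⁺(aq); Q = [Pb²⁺]^1/[Au⁺]^2.
From E = E° − (0.0592/n) log Q: log Q = (E° − E)·n/0.0592 = (+1.77 − (+1.775))·2/0.0592 = -0.1689.
So 2·log[Au⁺] = 1·log(0.001) − log Q = -3.0000 − (-0.1689) = -2.8311; log[Au⁺] = -2.8311 / 2 = -1.4156; [Au⁺] = 10^(-1.4156) ≈ 0.038 M.

0.038 M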